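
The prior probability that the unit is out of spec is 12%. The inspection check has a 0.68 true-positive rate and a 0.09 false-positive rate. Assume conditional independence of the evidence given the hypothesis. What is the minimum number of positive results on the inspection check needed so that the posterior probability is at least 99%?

4

Prior odds = 0.12/0.88 = 3/22.
Likelihood ratio of a positive result = 0.68/0.09 = 68/9.
Target posterior odds = 0.99/0.01 = 99.
Require (68/9)ⁿ ≥ 99 ÷ (3/22) = 726.
(68/9)³ = 314432/729 falls short of 726 but (68/9)⁴ = 21381376/6561 reaches it, so n = 4.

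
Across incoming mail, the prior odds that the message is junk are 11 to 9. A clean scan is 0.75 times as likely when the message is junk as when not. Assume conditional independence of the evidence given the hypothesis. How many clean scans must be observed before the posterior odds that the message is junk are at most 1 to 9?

9

Prior odds = 11/9.
Likelihood ratio per clean scan = 0.75.
Target odds = 1/9.
Require 0.75ⁿ ≤ 1/9 ÷ (11/9) = 1/11.
0.75⁸ = 6561/65536 is still above 1/11 but 0.75⁹ = 19683/262144 is at or below it, so n = 9.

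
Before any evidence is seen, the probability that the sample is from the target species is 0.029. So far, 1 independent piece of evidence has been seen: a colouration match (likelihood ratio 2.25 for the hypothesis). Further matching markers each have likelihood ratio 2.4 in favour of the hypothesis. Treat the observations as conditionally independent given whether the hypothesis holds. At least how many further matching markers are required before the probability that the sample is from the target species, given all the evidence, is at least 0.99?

9

Prior odds = 0.029/0.971 = 29/971.
Bayes factor of the evidence already in hand = 2.25.
Odds after that evidence = (29/971) × 2.25 = 261/3884.
Target odds = 0.99/0.01 = 99.
Need 2.4ⁿ ≥ 99 ÷ (261/3884) = 42724/29.
2.4⁸ = 429981696/390625 falls short of 42724/29 but 2.4⁹ ≈2641.81 reaches it, so n = 9.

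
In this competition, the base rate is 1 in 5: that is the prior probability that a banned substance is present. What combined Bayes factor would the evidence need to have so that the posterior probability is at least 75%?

Prior odds = 0.2/0.8 = 0.25.
Target odds = 0.75/0.25 = 3.
Required Bayes factor = 3 ÷ 0.25 = 12.

12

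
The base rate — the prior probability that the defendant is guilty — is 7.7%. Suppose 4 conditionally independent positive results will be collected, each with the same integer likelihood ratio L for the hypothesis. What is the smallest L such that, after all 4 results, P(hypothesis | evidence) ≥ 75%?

3

Prior odds = 0.077/0.923 = 77/923.
Target odds = 0.75/0.25 = 3.
Need L⁴ ≥ 3 ÷ (77/923) = 2769/77.
2⁴ = 16 < 2769/77 ≤ 81 = 3⁴, so L = 3.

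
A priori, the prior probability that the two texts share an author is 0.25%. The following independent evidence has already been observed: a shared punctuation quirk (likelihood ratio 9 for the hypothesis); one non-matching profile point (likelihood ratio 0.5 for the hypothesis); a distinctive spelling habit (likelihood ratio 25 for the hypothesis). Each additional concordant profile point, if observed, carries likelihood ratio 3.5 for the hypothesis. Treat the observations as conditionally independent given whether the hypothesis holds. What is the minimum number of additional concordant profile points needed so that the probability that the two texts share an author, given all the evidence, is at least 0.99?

Prior odds = 0.0025/0.9975 = 1/399.
Combined Bayes factor of the evidence already in hand = 9 × 0.5 × 25 = 112.5.
Odds after that evidence = (1/399) × 112.5 = 75/266.
Target odds = 0.99/0.01 = 99.
Need 3.5ⁿ ≥ 99 ÷ (75/266) = 351.12.
3.5⁴ = 150.0625 falls short of 351.12 but 3.5⁵ = 525.21875 reaches it, so n = 5.

5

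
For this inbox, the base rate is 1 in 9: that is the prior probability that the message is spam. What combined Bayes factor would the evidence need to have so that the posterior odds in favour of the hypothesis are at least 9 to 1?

72

Prior odds = (1/9)/(8/9) = 0.125.
Target odds = 9.
Required Bayes factor = 9 ÷ 0.125 = 72.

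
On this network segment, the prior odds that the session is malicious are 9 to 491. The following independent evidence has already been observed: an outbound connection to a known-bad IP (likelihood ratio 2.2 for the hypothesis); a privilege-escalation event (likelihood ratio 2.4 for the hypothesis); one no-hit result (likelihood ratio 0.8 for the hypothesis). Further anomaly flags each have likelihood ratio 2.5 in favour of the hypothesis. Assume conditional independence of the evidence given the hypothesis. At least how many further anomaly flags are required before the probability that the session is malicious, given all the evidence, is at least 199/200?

9

Prior odds = 9/491.
Combined Bayes factor of the evidence already in hand = 2.2 × 2.4 × 0.8 = 4.224.
Odds after that evidence = (9/491) × 4.224 = 4752/61375.
Target odds = 0.995/0.005 = 199.
Need 2.5ⁿ ≥ 199 ÷ (4752/61375) = 12213625/4752.
2.5⁸ = 390625/256 falls short of 12213625/4752 but 2.5⁹ = 1953125/512 reaches it, so n = 9.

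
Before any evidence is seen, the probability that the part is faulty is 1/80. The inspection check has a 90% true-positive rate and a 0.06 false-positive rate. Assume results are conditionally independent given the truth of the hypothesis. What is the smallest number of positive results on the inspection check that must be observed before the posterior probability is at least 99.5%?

Prior odds = 0.0125/0.9875 = 1/79.
Likelihood ratio of a positive result = 0.9/0.06 = 15.
Target odds: 0.995 ÷ 0.005 = 199.
Require 15ⁿ ≥ 199 ÷ (1/79) = 15721.
15³ = 3375 falls short of 15721 but 15⁴ = 50625 reaches it, so n = 4.

4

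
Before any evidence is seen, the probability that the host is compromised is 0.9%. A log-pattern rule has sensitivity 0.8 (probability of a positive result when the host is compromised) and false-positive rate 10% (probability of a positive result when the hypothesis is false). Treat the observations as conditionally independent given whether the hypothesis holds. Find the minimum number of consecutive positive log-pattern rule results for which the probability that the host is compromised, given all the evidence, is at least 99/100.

5

Prior odds: 0.009 ÷ 0.991 = 9/991.
Likelihood ratio of a positive result = 0.8/0.1 = 8.
Target odds: 0.99 ÷ 0.01 = 99.
Need (9/991) × 8ⁿ ≥ 99, i.e. 8ⁿ ≥ 10901.
8⁴ = 4096 falls short of 10901 but 8⁵ = 32768 reaches it, so n = 5.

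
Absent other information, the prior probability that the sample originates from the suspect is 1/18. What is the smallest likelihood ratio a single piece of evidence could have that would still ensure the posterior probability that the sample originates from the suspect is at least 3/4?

Prior odds = (1/18)/(17/18) = 1/17.
Target odds = 0.75/0.25 = 3.
Required Bayes factor = 3 ÷ (1/17) = 51.

51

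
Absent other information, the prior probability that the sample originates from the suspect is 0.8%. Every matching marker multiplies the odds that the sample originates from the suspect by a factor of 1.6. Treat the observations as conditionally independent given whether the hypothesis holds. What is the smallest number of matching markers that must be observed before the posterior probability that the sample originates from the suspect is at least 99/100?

21

Prior odds: 0.008 ÷ 0.992 = 1/124.
Likelihood ratio per matching marker = 1.6.
Target posterior odds = 0.99/0.01 = 99.
Need (1/124) × 1.6ⁿ ≥ 99, i.e. 1.6ⁿ ≥ 12276.
1.6²⁰ ≈12089.3 falls short of 12276 but 1.6²¹ ≈19342.8 reaches it, so n = 21.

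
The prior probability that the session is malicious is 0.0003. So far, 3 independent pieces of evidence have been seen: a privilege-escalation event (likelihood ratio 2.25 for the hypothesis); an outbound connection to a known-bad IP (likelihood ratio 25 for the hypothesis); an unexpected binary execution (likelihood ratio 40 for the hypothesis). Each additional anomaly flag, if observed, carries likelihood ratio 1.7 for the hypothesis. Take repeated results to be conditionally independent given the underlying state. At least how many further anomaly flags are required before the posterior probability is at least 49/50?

Prior odds = 0.0003/0.9997 = 3/9997.
Combined Bayes factor of the evidence already in hand = 2.25 × 25 × 40 = 2250.
Odds after that evidence = (3/9997) × 2250 = 6750/9997.
Target odds = 0.98/0.02 = 49.
Need 1.7ⁿ ≥ 49 ÷ (6750/9997) = 489853/6750.
1.7⁸ ≈69.7576 falls short of 489853/6750 but 1.7⁹ ≈118.588 reaches it, so n = 9.

9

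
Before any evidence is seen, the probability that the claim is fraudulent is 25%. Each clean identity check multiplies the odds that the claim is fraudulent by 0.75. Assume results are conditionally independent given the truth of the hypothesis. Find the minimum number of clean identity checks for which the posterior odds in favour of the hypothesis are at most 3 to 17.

3

Prior odds = 0.25/0.75 = 1/3.
Likelihood ratio per clean identity check = 0.75.
Target odds = 3/17.
Need (1/3) × 0.75ⁿ ≤ 3/17, i.e. 0.75ⁿ ≤ 9/17.
0.75² = 0.5625 is still above 9/17 but 0.75³ = 0.421875 is at or below it, so n = 3.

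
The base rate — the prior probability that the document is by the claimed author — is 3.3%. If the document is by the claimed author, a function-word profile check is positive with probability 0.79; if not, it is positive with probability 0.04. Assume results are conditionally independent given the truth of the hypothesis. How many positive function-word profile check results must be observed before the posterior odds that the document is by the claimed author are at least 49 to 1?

3

Prior odds = 0.033/0.967 = 33/967.
Likelihood ratio of a positive = 0.79/0.04 = 19.75.
Target odds = 49.
Require 19.75ⁿ ≥ 49 ÷ (33/967) = 47383/33.
19.75² = 390.0625 falls short of 47383/33 but 19.75³ = 7703.734375 reaches it, so n = 3.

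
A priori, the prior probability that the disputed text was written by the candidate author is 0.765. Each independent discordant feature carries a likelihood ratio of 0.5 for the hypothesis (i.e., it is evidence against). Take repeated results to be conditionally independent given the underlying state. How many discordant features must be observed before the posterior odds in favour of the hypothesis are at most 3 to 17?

Prior odds = 0.765/0.235 = 153/47.
Likelihood ratio per discordant feature = 0.5.
Target odds = 3/17.
Need (153/47) × 0.5ⁿ ≤ 3/17, i.e. 0.5ⁿ ≤ 47/867.
0.5⁴ = 0.0625 is still above 47/867 but 0.5⁵ = 0.03125 is at or below it, so n = 5.

5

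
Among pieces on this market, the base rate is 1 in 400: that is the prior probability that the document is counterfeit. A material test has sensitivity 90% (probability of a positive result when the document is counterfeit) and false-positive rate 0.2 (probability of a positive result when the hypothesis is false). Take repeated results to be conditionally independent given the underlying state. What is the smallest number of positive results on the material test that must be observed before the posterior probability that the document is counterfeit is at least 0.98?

Prior odds = 0.0025/0.9975 = 1/399.
Likelihood ratio of a positive result = 0.9/0.2 = 4.5.
Target posterior odds = 0.98/0.02 = 49.
Need (1/399) × 4.5ⁿ ≥ 49, i.e. 4.5ⁿ ≥ 19551.
4.5⁶ = 8303.765625 falls short of 19551 but 4.5⁷ = 4782969/128 reaches it, so n = 7.

7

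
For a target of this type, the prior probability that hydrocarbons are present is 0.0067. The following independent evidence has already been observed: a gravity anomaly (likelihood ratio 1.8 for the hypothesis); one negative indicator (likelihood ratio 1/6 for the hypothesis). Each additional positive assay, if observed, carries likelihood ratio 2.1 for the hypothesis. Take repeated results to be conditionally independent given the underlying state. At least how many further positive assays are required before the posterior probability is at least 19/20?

Prior odds = 0.0067/0.9933 = 67/9933.
Combined Bayes factor of the evidence already in hand = 1.8 × (1/6) = 0.3.
Odds after that evidence = (67/9933) × 0.3 = 67/33110.
Target odds = 0.95/0.05 = 19.
Need 2.1ⁿ ≥ 19 ÷ (67/33110) = 629090/67.
2.1¹² ≈7355.83 falls short of 629090/67 but 2.1¹³ ≈15447.2 reaches it, so n = 13.

13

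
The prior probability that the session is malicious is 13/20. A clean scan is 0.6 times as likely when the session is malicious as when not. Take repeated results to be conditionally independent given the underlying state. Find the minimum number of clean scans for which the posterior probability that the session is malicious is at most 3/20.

5

Prior odds: 0.65 ÷ 0.35 = 13/7.
Likelihood ratio per clean scan = 0.6.
Target odds: 0.15 ÷ 0.85 = 3/17.
Require 0.6ⁿ ≤ 3/17 ÷ (13/7) = 21/221.
0.6⁴ = 0.1296 is still above 21/221 but 0.6⁵ = 0.07776 is at or below it, so n = 5.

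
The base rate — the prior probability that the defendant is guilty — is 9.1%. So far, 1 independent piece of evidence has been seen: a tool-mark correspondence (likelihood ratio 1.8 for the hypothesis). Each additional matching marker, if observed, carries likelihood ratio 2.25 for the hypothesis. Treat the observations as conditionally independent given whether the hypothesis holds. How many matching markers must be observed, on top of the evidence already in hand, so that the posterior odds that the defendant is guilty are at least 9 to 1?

5

Prior odds = 0.091/0.909 = 91/909.
Bayes factor of the evidence already in hand = 1.8.
Odds after that evidence = (91/909) × 1.8 = 91/505.
Target odds = 9.
Need 2.25ⁿ ≥ 9 ÷ (91/505) = 4545/91.
2.25⁴ = 25.62890625 falls short of 4545/91 but 2.25⁵ = 59049/1024 reaches it, so n = 5.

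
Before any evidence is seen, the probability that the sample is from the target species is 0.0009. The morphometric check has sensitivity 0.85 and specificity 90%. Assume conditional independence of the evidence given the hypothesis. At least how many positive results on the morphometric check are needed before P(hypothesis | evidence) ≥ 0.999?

Prior odds: 0.0009 ÷ 0.9991 = 9/9991.
False-positive rate = 1 − 0.9 = 0.1; likelihood ratio of a positive = 0.85/0.1 = 8.5.
Target posterior odds = 0.999/0.001 = 999.
Need (9/9991) × 8.5ⁿ ≥ 999, i.e. 8.5ⁿ ≥ 1109001.
8.5⁶ = 24137569/64 falls short of 1109001 but 8.5⁷ = 410338673/128 reaches it, so n = 7.

7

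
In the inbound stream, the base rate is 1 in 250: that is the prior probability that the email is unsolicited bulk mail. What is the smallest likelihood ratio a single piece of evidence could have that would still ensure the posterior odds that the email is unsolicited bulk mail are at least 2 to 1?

498

Prior odds = 0.004/0.996 = 1/249.
Target odds = 2.
Required Bayes factor = 2 ÷ (1/249) = 498.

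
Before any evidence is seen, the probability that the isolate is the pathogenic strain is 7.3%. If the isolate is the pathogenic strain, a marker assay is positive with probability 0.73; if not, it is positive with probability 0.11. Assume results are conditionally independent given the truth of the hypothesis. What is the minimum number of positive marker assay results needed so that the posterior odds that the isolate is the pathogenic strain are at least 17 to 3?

3

Prior odds = 0.073/0.927 = 73/927.
Likelihood ratio of a positive = 0.73/0.11 = 73/11.
Target odds = 17/3.
Require (73/11)ⁿ ≥ 17/3 ÷ (73/927) = 5253/73.
(73/11)² = 5329/121 falls short of 5253/73 but (73/11)³ = 389017/1331 reaches it, so n = 3.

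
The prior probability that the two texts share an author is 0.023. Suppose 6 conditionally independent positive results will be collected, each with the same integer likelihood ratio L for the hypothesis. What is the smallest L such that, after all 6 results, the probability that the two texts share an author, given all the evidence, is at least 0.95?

4

Prior odds = 0.023/0.977 = 23/977.
Target odds = 0.95/0.05 = 19.
Need L⁶ ≥ 19 ÷ (23/977) = 18563/23.
3⁶ = 729 < 18563/23 ≤ 4096 = 4⁶, so L = 4.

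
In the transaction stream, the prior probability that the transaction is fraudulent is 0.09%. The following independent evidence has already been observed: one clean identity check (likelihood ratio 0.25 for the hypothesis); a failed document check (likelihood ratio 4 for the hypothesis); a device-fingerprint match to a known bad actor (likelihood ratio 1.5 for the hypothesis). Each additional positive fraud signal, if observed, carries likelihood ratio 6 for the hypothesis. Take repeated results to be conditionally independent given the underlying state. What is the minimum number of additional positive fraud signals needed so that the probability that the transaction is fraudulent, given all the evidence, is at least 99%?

Prior odds = 0.0009/0.9991 = 9/9991.
Combined Bayes factor of the evidence already in hand = 0.25 × 4 × 1.5 = 1.5.
Odds after that evidence = (9/9991) × 1.5 = 27/19982.
Target odds = 0.99/0.01 = 99.
Need 6ⁿ ≥ 99 ÷ (27/19982) = 219802/3.
6⁶ = 46656 falls short of 219802/3 but 6⁷ = 279936 reaches it, so n = 7.

7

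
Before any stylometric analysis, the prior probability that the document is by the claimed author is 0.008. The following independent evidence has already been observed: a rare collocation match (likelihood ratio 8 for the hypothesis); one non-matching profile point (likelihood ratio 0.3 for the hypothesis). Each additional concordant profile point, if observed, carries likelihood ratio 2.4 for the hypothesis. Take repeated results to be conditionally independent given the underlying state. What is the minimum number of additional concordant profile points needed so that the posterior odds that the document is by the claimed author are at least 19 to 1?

Prior odds = 0.008/0.992 = 1/124.
Combined Bayes factor of the evidence already in hand = 8 × 0.3 = 2.4.
Odds after that evidence = (1/124) × 2.4 = 3/155.
Target odds = 19.
Need 2.4ⁿ ≥ 19 ÷ (3/155) = 2945/3.
2.4⁷ = 35831808/78125 falls short of 2945/3 but 2.4⁸ = 429981696/390625 reaches it, so n = 8.

8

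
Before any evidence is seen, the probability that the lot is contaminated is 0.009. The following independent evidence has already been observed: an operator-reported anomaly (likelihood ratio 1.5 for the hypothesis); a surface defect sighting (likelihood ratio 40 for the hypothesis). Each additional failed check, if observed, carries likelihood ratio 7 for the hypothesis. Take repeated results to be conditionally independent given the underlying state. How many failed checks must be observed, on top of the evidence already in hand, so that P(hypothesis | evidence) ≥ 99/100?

Prior odds = 0.009/0.991 = 9/991.
Combined Bayes factor of the evidence already in hand = 1.5 × 40 = 60.
Odds after that evidence = (9/991) × 60 = 540/991.
Target odds = 0.99/0.01 = 99.
Need 7ⁿ ≥ 99 ÷ (540/991) = 10901/60.
7² = 49 falls short of 10901/60 but 7³ = 343 reaches it, so n = 3.

3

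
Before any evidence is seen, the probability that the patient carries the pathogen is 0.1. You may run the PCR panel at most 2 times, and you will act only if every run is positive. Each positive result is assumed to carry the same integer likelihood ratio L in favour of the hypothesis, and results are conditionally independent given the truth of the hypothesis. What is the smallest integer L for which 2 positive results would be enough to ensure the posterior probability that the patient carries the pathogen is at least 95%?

14

Prior odds = 0.1/0.9 = 1/9.
Target odds = 0.95/0.05 = 19.
Need L² ≥ 19 ÷ (1/9) = 171.
13² = 169 < 171 ≤ 196 = 14², so L = 14.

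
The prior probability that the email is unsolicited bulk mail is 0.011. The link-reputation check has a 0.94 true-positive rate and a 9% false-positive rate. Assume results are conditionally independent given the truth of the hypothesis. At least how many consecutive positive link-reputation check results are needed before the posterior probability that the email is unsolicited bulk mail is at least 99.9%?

Prior odds = 0.011/0.989 = 11/989.
Likelihood ratio of a positive result = 0.94/0.09 = 94/9.
Target odds: 0.999 ÷ 0.001 = 999.
Need (11/989) × (94/9)ⁿ ≥ 999, i.e. (94/9)ⁿ ≥ 988011/11.
(94/9)⁴ = 78074896/6561 falls short of 988011/11 but (94/9)⁵ ≈124287 reaches it, so n = 5.

5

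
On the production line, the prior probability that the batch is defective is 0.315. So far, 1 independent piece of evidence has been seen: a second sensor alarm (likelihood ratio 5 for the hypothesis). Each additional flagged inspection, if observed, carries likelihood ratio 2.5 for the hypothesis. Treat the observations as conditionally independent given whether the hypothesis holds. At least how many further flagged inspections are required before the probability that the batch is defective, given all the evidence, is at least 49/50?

Prior odds = 0.315/0.685 = 63/137.
Bayes factor of the evidence already in hand = 5.
Odds after that evidence = (63/137) × 5 = 315/137.
Target odds = 0.98/0.02 = 49.
Need 2.5ⁿ ≥ 49 ÷ (315/137) = 959/45.
2.5³ = 15.625 falls short of 959/45 but 2.5⁴ = 39.0625 reaches it, so n = 4.

4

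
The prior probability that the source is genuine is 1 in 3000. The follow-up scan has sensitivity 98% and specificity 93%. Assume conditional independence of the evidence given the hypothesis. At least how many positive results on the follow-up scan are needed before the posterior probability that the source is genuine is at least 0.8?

Prior odds = (1/3000)/(2999/3000) = 1/2999.
False-positive rate = 1 − 0.93 = 0.07; likelihood ratio of a positive = 0.98/0.07 = 14.
Target odds: 0.8 ÷ 0.2 = 4.
Require 14ⁿ ≥ 4 ÷ (1/2999) = 11996.
14³ = 2744 falls short of 11996 but 14⁴ = 38416 reaches it, so n = 4.

4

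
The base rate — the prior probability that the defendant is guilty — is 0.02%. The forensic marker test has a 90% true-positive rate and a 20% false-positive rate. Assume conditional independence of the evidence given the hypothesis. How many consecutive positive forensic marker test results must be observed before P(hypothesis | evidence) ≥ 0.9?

8

Prior odds = 0.0002/0.9998 = 1/4999.
Likelihood ratio of a positive result = 0.9/0.2 = 4.5.
Target odds: 0.9 ÷ 0.1 = 9.
Need (1/4999) × 4.5ⁿ ≥ 9, i.e. 4.5ⁿ ≥ 44991.
4.5⁷ = 4782969/128 falls short of 44991 but 4.5⁸ = 43046721/256 reaches it, so n = 8.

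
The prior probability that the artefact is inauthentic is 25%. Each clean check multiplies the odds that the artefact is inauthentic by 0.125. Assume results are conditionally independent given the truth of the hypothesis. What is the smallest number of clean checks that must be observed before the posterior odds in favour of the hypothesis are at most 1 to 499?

Prior odds: 0.25 ÷ 0.75 = 1/3.
Likelihood ratio per clean check = 0.125.
Target odds = 1/499.
Require 0.125ⁿ ≤ 1/499 ÷ (1/3) = 3/499.
0.125² = 0.015625 is still above 3/499 but 0.125³ = 0.001953125 is at or below it, so n = 3.

3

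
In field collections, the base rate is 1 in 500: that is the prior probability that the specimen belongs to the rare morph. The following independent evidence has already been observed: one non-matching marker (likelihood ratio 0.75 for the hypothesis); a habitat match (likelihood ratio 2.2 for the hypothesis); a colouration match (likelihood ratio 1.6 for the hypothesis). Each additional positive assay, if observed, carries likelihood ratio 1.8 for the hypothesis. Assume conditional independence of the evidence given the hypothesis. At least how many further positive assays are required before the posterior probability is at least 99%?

17

Prior odds = 0.002/0.998 = 1/499.
Combined Bayes factor of the evidence already in hand = 0.75 × 2.2 × 1.6 = 2.64.
Odds after that evidence = (1/499) × 2.64 = 66/12475.
Target odds = 0.99/0.01 = 99.
Need 1.8ⁿ ≥ 99 ÷ (66/12475) = 18712.5.
1.8¹⁶ ≈12144 falls short of 18712.5 but 1.8¹⁷ ≈21859.1 reaches it, so n = 17.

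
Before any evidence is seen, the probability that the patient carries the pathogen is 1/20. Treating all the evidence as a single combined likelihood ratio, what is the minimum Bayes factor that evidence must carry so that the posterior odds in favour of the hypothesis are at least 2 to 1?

Prior odds = 0.05/0.95 = 1/19.
Target odds = 2.
Required Bayes factor = 2 ÷ (1/19) = 38.

38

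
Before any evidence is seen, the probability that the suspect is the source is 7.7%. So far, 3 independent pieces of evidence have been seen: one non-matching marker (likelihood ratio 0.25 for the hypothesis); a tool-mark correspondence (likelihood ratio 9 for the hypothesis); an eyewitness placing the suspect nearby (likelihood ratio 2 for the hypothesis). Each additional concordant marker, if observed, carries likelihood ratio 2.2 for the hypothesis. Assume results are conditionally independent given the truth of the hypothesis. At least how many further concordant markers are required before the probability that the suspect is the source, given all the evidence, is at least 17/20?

4

Prior odds = 0.077/0.923 = 77/923.
Combined Bayes factor of the evidence already in hand = 0.25 × 9 × 2 = 4.5.
Odds after that evidence = (77/923) × 4.5 = 693/1846.
Target odds = 0.85/0.15 = 17/3.
Need 2.2ⁿ ≥ 17/3 ÷ (693/1846) = 31382/2079.
2.2³ = 10.648 falls short of 31382/2079 but 2.2⁴ = 23.4256 reaches it, so n = 4.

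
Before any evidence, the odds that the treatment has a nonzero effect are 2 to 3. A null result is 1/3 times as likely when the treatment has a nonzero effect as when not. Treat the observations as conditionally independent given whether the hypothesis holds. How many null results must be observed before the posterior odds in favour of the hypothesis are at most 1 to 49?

4

Prior odds = 2/3.
Likelihood ratio per null result = 1/3.
Target odds = 1/49.
Require (1/3)ⁿ ≤ 1/49 ÷ (2/3) = 3/98.
(1/3)³ = 1/27 is still above 3/98 but (1/3)⁴ = 1/81 is at or below it, so n = 4.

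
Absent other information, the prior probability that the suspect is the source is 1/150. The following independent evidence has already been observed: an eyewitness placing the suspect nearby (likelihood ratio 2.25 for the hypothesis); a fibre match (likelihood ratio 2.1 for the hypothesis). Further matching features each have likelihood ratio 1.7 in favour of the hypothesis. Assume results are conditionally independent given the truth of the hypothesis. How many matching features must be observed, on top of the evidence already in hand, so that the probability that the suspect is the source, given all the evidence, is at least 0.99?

Prior odds = (1/150)/(149/150) = 1/149.
Combined Bayes factor of the evidence already in hand = 2.25 × 2.1 = 4.725.
Odds after that evidence = (1/149) × 4.725 = 189/5960.
Target odds = 0.99/0.01 = 99.
Need 1.7ⁿ ≥ 99 ÷ (189/5960) = 65560/21.
1.7¹⁵ ≈2862.42 falls short of 65560/21 but 1.7¹⁶ ≈4866.12 reaches it, so n = 16.

16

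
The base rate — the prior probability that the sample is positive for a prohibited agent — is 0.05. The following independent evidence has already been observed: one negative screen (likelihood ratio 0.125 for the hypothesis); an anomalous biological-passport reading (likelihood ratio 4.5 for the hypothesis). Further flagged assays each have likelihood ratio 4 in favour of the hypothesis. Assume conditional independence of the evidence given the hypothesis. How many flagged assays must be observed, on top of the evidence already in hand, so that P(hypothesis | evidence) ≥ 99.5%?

7

Prior odds = 0.05/0.95 = 1/19.
Combined Bayes factor of the evidence already in hand = 0.125 × 4.5 = 0.5625.
Odds after that evidence = (1/19) × 0.5625 = 9/304.
Target odds = 0.995/0.005 = 199.
Need 4ⁿ ≥ 199 ÷ (9/304) = 60496/9.
4⁶ = 4096 falls short of 60496/9 but 4⁷ = 16384 reaches it, so n = 7.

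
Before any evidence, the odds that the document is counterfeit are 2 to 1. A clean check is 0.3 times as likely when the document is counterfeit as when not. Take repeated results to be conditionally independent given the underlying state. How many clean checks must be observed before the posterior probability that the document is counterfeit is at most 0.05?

4

Prior odds = 2.
Likelihood ratio per clean check = 0.3.
Target posterior odds = 0.05/0.95 = 1/19.
Need 2 × 0.3ⁿ ≤ 1/19, i.e. 0.3ⁿ ≤ 1/38.
0.3³ = 0.027 is still above 1/38 but 0.3⁴ = 0.0081 is at or below it, so n = 4.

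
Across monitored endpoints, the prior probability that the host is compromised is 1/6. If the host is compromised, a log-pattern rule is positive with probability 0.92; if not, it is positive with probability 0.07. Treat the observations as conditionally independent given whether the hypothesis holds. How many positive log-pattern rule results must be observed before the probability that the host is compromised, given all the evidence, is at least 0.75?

2

Prior odds: (1/6) ÷ (5/6) = 0.2.
Likelihood ratio of a positive = 0.92/0.07 = 92/7.
Target odds: 0.75 ÷ 0.25 = 3.
Need 0.2 × (92/7)ⁿ ≥ 3, i.e. (92/7)ⁿ ≥ 15.
(92/7)¹ = 92/7 falls short of 15 but (92/7)² = 8464/49 reaches it, so n = 2.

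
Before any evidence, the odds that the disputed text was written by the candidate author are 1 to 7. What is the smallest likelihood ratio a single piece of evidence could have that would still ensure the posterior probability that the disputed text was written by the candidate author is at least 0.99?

Prior odds = 1/7.
Target odds = 0.99/0.01 = 99.
Required Bayes factor = 99 ÷ (1/7) = 693.

693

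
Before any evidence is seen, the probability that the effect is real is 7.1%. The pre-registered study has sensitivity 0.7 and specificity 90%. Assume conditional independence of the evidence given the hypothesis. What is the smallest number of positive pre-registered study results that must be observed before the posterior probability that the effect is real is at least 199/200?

Prior odds = 0.071/0.929 = 71/929.
False-positive rate = 1 − 0.9 = 0.1; likelihood ratio of a positive = 0.7/0.1 = 7.
Target odds: 0.995 ÷ 0.005 = 199.
Need (71/929) × 7ⁿ ≥ 199, i.e. 7ⁿ ≥ 184871/71.
7⁴ = 2401 falls short of 184871/71 but 7⁵ = 16807 reaches it, so n = 5.

5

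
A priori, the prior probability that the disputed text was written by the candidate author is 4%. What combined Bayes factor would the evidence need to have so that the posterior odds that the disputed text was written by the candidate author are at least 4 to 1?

Prior odds = 0.04/0.96 = 1/24.
Target odds = 4.
Required Bayes factor = 4 ÷ (1/24) = 96.

96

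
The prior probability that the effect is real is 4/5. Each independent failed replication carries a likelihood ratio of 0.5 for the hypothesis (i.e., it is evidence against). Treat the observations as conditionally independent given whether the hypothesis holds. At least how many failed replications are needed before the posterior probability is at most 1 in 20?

Prior odds: 0.8 ÷ 0.2 = 4.
Likelihood ratio per failed replication = 0.5.
Target odds: 0.05 ÷ 0.95 = 1/19.
Require 0.5ⁿ ≤ 1/19 ÷ 4 = 1/76.
0.5⁶ = 0.015625 is still above 1/76 but 0.5⁷ = 0.0078125 is at or below it, so n = 7.

7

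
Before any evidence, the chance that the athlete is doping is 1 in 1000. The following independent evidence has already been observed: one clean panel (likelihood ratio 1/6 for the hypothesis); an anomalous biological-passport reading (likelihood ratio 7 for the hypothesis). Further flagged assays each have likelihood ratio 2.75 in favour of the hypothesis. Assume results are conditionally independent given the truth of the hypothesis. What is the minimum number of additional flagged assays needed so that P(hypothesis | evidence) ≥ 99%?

12

Prior odds = 0.001/0.999 = 1/999.
Combined Bayes factor of the evidence already in hand = (1/6) × 7 = 7/6.
Odds after that evidence = (1/999) × 7/6 = 7/5994.
Target odds = 0.99/0.01 = 99.
Need 2.75ⁿ ≥ 99 ÷ (7/5994) = 593406/7.
2.75¹¹ ≈68023.6 falls short of 593406/7 but 2.75¹² ≈187065 reaches it, so n = 12.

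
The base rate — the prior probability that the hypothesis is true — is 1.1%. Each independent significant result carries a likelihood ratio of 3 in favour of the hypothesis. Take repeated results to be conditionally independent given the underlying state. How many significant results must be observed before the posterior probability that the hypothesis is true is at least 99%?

Prior odds = 0.011/0.989 = 11/989.
Likelihood ratio per significant result = 3.
Target odds: 0.99 ÷ 0.01 = 99.
Need (11/989) × 3ⁿ ≥ 99, i.e. 3ⁿ ≥ 8901.
3⁸ = 6561 falls short of 8901 but 3⁹ = 19683 reaches it, so n = 9.

9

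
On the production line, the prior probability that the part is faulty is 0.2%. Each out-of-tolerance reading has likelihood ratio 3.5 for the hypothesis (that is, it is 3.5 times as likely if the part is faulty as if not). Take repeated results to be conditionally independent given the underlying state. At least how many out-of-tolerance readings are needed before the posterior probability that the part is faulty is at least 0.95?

8

Prior odds: 0.002 ÷ 0.998 = 1/499.
Likelihood ratio per out-of-tolerance reading = 3.5.
Target posterior odds = 0.95/0.05 = 19.
Need (1/499) × 3.5ⁿ ≥ 19, i.e. 3.5ⁿ ≥ 9481.
3.5⁷ = 823543/128 falls short of 9481 but 3.5⁸ = 5764801/256 reaches it, so n = 8.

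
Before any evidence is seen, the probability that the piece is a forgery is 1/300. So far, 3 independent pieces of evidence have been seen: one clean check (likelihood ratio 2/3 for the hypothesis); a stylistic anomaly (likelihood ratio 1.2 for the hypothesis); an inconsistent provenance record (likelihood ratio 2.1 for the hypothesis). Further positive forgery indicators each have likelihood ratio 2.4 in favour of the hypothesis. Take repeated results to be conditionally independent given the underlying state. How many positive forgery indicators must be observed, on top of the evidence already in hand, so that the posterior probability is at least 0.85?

8

Prior odds = (1/300)/(299/300) = 1/299.
Combined Bayes factor of the evidence already in hand = (2/3) × 1.2 × 2.1 = 1.68.
Odds after that evidence = (1/299) × 1.68 = 42/7475.
Target odds = 0.85/0.15 = 17/3.
Need 2.4ⁿ ≥ 17/3 ÷ (42/7475) = 127075/126.
2.4⁷ = 35831808/78125 falls short of 127075/126 but 2.4⁸ = 429981696/390625 reaches it, so n = 8.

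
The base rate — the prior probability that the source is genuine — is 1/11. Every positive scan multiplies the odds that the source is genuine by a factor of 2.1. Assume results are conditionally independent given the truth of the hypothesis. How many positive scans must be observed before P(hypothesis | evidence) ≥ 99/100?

10

Prior odds: (1/11) ÷ (10/11) = 0.1.
Likelihood ratio per positive scan = 2.1.
Target posterior odds = 0.99/0.01 = 99.
Need 0.1 × 2.1ⁿ ≥ 99, i.e. 2.1ⁿ ≥ 990.
2.1⁹ ≈794.28 falls short of 990 but 2.1¹⁰ ≈1667.99 reaches it, so n = 10.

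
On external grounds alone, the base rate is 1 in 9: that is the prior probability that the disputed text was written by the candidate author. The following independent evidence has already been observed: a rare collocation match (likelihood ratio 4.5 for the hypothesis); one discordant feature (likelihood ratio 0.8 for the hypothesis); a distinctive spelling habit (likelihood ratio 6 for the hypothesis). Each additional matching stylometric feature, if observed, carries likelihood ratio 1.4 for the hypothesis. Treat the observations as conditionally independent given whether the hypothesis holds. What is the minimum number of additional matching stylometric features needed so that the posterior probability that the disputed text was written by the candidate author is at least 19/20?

6

Prior odds = (1/9)/(8/9) = 0.125.
Combined Bayes factor of the evidence already in hand = 4.5 × 0.8 × 6 = 21.6.
Odds after that evidence = 0.125 × 21.6 = 2.7.
Target odds = 0.95/0.05 = 19.
Need 1.4ⁿ ≥ 19 ÷ 2.7 = 190/27.
1.4⁵ = 5.37824 falls short of 190/27 but 1.4⁶ = 117649/15625 reaches it, so n = 6.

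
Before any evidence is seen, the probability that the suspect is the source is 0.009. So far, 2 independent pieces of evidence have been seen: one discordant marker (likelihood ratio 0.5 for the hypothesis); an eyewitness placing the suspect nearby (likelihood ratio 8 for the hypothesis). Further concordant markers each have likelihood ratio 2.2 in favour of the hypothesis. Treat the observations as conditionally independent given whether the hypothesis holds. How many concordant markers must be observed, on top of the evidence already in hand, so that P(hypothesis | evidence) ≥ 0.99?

11

Prior odds = 0.009/0.991 = 9/991.
Combined Bayes factor of the evidence already in hand = 0.5 × 8 = 4.
Odds after that evidence = (9/991) × 4 = 36/991.
Target odds = 0.99/0.01 = 99.
Need 2.2ⁿ ≥ 99 ÷ (36/991) = 2725.25.
2.2¹⁰ ≈2655.99 falls short of 2725.25 but 2.2¹¹ ≈5843.18 reaches it, so n = 11.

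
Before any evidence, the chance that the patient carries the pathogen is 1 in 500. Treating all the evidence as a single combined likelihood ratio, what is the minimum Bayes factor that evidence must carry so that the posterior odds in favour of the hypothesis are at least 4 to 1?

1996

Prior odds = 0.002/0.998 = 1/499.
Target odds = 4.
Required Bayes factor = 4 ÷ (1/499) = 1996.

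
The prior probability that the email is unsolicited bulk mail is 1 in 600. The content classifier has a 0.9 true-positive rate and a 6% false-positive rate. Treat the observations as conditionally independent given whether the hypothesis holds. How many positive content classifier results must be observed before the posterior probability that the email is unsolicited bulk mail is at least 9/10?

4

Prior odds: (1/600) ÷ (599/600) = 1/599.
Likelihood ratio of a positive result = 0.9/0.06 = 15.
Target odds: 0.9 ÷ 0.1 = 9.
Require 15ⁿ ≥ 9 ÷ (1/599) = 5391.
15³ = 3375 falls short of 5391 but 15⁴ = 50625 reaches it, so n = 4.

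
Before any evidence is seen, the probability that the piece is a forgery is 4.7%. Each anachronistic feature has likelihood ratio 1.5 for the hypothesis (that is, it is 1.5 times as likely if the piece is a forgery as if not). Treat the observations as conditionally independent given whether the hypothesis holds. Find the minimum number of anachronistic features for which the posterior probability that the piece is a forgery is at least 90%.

13

Prior odds: 0.047 ÷ 0.953 = 47/953.
Likelihood ratio per anachronistic feature = 1.5.
Target odds: 0.9 ÷ 0.1 = 9.
Need (47/953) × 1.5ⁿ ≥ 9, i.e. 1.5ⁿ ≥ 8577/47.
1.5¹² = 531441/4096 falls short of 8577/47 but 1.5¹³ = 1594323/8192 reaches it, so n = 13.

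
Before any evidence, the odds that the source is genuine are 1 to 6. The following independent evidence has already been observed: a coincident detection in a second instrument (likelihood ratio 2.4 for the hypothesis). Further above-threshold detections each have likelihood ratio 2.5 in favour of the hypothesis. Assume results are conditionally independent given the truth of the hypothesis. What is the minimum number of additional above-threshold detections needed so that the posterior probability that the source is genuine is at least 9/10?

Prior odds = 1/6.
Bayes factor of the evidence already in hand = 2.4.
Odds after that evidence = (1/6) × 2.4 = 0.4.
Target odds = 0.9/0.1 = 9.
Need 2.5ⁿ ≥ 9 ÷ 0.4 = 22.5.
2.5³ = 15.625 falls short of 22.5 but 2.5⁴ = 39.0625 reaches it, so n = 4.

4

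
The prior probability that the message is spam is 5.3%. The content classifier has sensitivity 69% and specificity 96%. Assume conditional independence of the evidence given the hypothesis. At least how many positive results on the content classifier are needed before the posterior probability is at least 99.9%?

Prior odds = 0.053/0.947 = 53/947.
False-positive rate = 1 − 0.96 = 0.04; likelihood ratio of a positive = 0.69/0.04 = 17.25.
Target odds: 0.999 ÷ 0.001 = 999.
Need (53/947) × 17.25ⁿ ≥ 999, i.e. 17.25ⁿ ≥ 946053/53.
17.25³ = 5132.953125 falls short of 946053/53 but 17.25⁴ = 22667121/256 reaches it, so n = 4.

4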